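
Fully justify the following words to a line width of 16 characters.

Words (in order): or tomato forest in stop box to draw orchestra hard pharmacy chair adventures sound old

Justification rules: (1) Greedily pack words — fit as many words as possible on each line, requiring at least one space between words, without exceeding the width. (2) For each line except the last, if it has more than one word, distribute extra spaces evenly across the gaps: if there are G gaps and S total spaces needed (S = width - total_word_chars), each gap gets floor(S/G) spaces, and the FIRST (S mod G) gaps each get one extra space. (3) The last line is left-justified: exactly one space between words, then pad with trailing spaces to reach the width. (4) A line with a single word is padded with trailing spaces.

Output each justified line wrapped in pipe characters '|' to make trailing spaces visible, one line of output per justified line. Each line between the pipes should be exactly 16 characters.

Line 1: ['or', 'tomato', 'forest'] (min_width=16, slack=0)
Line 2: ['in', 'stop', 'box', 'to'] (min_width=14, slack=2)
Line 3: ['draw', 'orchestra'] (min_width=14, slack=2)
Line 4: ['hard', 'pharmacy'] (min_width=13, slack=3)
Line 5: ['chair', 'adventures'] (min_width=16, slack=0)
Line 6: ['sound', 'old'] (min_width=9, slack=7)

Answer: |or tomato forest|
|in  stop  box to|
|draw   orchestra|
|hard    pharmacy|
|chair adventures|
|sound old       |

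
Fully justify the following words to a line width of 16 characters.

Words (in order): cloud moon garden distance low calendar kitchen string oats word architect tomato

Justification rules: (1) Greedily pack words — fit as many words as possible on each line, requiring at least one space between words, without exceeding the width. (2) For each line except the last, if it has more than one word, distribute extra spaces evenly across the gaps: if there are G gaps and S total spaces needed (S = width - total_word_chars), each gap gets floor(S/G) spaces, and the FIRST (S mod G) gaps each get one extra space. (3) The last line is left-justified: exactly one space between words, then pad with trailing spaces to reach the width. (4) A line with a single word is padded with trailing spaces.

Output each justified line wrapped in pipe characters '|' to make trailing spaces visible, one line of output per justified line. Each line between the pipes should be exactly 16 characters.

Answer: |cloud       moon|
|garden  distance|
|low     calendar|
|kitchen   string|
|oats        word|
|architect tomato|

Derivation:
Line 1: ['cloud', 'moon'] (min_width=10, slack=6)
Line 2: ['garden', 'distance'] (min_width=15, slack=1)
Line 3: ['low', 'calendar'] (min_width=12, slack=4)
Line 4: ['kitchen', 'string'] (min_width=14, slack=2)
Line 5: ['oats', 'word'] (min_width=9, slack=7)
Line 6: ['architect', 'tomato'] (min_width=16, slack=0)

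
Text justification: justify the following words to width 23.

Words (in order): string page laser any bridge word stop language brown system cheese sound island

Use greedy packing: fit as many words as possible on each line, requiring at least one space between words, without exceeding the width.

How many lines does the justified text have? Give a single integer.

Line 1: ['string', 'page', 'laser', 'any'] (min_width=21, slack=2)
Line 2: ['bridge', 'word', 'stop'] (min_width=16, slack=7)
Line 3: ['language', 'brown', 'system'] (min_width=21, slack=2)
Line 4: ['cheese', 'sound', 'island'] (min_width=19, slack=4)
Total lines: 4

Answer: 4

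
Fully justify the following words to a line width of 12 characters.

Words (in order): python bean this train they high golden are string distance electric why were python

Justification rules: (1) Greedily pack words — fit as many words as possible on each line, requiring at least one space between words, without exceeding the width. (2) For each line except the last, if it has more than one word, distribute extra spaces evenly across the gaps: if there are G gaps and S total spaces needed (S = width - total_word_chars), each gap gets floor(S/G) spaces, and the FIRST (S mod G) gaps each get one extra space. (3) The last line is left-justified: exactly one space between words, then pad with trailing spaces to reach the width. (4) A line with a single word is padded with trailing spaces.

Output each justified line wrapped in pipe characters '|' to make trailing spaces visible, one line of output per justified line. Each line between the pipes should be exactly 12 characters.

Line 1: ['python', 'bean'] (min_width=11, slack=1)
Line 2: ['this', 'train'] (min_width=10, slack=2)
Line 3: ['they', 'high'] (min_width=9, slack=3)
Line 4: ['golden', 'are'] (min_width=10, slack=2)
Line 5: ['string'] (min_width=6, slack=6)
Line 6: ['distance'] (min_width=8, slack=4)
Line 7: ['electric', 'why'] (min_width=12, slack=0)
Line 8: ['were', 'python'] (min_width=11, slack=1)

Answer: |python  bean|
|this   train|
|they    high|
|golden   are|
|string      |
|distance    |
|electric why|
|were python |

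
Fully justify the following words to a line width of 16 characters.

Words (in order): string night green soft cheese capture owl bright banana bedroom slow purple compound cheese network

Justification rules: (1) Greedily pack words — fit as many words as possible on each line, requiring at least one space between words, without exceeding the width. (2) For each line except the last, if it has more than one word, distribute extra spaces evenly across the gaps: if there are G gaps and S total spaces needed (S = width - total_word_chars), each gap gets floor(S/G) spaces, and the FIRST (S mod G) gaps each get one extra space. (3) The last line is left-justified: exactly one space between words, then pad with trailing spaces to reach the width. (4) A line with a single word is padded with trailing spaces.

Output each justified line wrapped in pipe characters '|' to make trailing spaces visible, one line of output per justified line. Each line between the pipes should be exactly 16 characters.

Line 1: ['string', 'night'] (min_width=12, slack=4)
Line 2: ['green', 'soft'] (min_width=10, slack=6)
Line 3: ['cheese', 'capture'] (min_width=14, slack=2)
Line 4: ['owl', 'bright'] (min_width=10, slack=6)
Line 5: ['banana', 'bedroom'] (min_width=14, slack=2)
Line 6: ['slow', 'purple'] (min_width=11, slack=5)
Line 7: ['compound', 'cheese'] (min_width=15, slack=1)
Line 8: ['network'] (min_width=7, slack=9)

Answer: |string     night|
|green       soft|
|cheese   capture|
|owl       bright|
|banana   bedroom|
|slow      purple|
|compound  cheese|
|network         |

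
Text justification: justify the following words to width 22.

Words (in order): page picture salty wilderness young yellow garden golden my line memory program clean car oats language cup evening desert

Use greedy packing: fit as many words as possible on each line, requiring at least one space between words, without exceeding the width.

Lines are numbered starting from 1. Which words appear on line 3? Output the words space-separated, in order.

Line 1: ['page', 'picture', 'salty'] (min_width=18, slack=4)
Line 2: ['wilderness', 'young'] (min_width=16, slack=6)
Line 3: ['yellow', 'garden', 'golden'] (min_width=20, slack=2)
Line 4: ['my', 'line', 'memory', 'program'] (min_width=22, slack=0)
Line 5: ['clean', 'car', 'oats'] (min_width=14, slack=8)
Line 6: ['language', 'cup', 'evening'] (min_width=20, slack=2)
Line 7: ['desert'] (min_width=6, slack=16)

Answer: yellow garden golden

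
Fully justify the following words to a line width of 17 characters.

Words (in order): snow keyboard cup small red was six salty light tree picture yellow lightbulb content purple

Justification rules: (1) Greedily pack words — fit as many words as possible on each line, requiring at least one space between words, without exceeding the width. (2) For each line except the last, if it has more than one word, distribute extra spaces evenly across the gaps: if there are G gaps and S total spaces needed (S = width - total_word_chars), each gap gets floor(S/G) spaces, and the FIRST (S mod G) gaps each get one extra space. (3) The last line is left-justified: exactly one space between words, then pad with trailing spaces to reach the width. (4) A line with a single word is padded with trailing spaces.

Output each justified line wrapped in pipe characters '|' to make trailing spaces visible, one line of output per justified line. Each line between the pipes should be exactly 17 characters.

Line 1: ['snow', 'keyboard', 'cup'] (min_width=17, slack=0)
Line 2: ['small', 'red', 'was', 'six'] (min_width=17, slack=0)
Line 3: ['salty', 'light', 'tree'] (min_width=16, slack=1)
Line 4: ['picture', 'yellow'] (min_width=14, slack=3)
Line 5: ['lightbulb', 'content'] (min_width=17, slack=0)
Line 6: ['purple'] (min_width=6, slack=11)

Answer: |snow keyboard cup|
|small red was six|
|salty  light tree|
|picture    yellow|
|lightbulb content|
|purple           |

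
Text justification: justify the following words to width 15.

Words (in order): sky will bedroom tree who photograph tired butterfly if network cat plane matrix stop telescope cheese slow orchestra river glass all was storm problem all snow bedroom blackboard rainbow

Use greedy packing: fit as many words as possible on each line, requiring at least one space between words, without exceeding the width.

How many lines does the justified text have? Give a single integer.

Answer: 15

Derivation:
Line 1: ['sky', 'will'] (min_width=8, slack=7)
Line 2: ['bedroom', 'tree'] (min_width=12, slack=3)
Line 3: ['who', 'photograph'] (min_width=14, slack=1)
Line 4: ['tired', 'butterfly'] (min_width=15, slack=0)
Line 5: ['if', 'network', 'cat'] (min_width=14, slack=1)
Line 6: ['plane', 'matrix'] (min_width=12, slack=3)
Line 7: ['stop', 'telescope'] (min_width=14, slack=1)
Line 8: ['cheese', 'slow'] (min_width=11, slack=4)
Line 9: ['orchestra', 'river'] (min_width=15, slack=0)
Line 10: ['glass', 'all', 'was'] (min_width=13, slack=2)
Line 11: ['storm', 'problem'] (min_width=13, slack=2)
Line 12: ['all', 'snow'] (min_width=8, slack=7)
Line 13: ['bedroom'] (min_width=7, slack=8)
Line 14: ['blackboard'] (min_width=10, slack=5)
Line 15: ['rainbow'] (min_width=7, slack=8)
Total lines: 15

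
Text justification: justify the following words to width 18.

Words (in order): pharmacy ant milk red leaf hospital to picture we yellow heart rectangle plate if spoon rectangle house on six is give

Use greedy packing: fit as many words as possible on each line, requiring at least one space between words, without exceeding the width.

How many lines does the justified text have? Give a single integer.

Answer: 8

Derivation:
Line 1: ['pharmacy', 'ant', 'milk'] (min_width=17, slack=1)
Line 2: ['red', 'leaf', 'hospital'] (min_width=17, slack=1)
Line 3: ['to', 'picture', 'we'] (min_width=13, slack=5)
Line 4: ['yellow', 'heart'] (min_width=12, slack=6)
Line 5: ['rectangle', 'plate', 'if'] (min_width=18, slack=0)
Line 6: ['spoon', 'rectangle'] (min_width=15, slack=3)
Line 7: ['house', 'on', 'six', 'is'] (min_width=15, slack=3)
Line 8: ['give'] (min_width=4, slack=14)
Total lines: 8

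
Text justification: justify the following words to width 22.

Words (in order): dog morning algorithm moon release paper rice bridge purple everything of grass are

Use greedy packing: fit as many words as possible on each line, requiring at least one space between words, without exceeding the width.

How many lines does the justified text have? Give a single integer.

Answer: 5

Derivation:
Line 1: ['dog', 'morning', 'algorithm'] (min_width=21, slack=1)
Line 2: ['moon', 'release', 'paper'] (min_width=18, slack=4)
Line 3: ['rice', 'bridge', 'purple'] (min_width=18, slack=4)
Line 4: ['everything', 'of', 'grass'] (min_width=19, slack=3)
Line 5: ['are'] (min_width=3, slack=19)
Total lines: 5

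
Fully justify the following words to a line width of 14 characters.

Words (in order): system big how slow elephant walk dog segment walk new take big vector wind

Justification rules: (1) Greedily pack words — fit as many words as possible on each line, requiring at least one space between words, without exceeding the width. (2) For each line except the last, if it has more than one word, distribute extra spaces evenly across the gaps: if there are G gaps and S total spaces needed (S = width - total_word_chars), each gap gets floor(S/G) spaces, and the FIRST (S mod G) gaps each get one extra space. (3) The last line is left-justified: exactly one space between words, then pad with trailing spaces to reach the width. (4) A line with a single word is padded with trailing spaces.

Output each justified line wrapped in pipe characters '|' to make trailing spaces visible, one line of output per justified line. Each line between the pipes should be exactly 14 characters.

Answer: |system big how|
|slow  elephant|
|walk       dog|
|segment   walk|
|new  take  big|
|vector wind   |

Derivation:
Line 1: ['system', 'big', 'how'] (min_width=14, slack=0)
Line 2: ['slow', 'elephant'] (min_width=13, slack=1)
Line 3: ['walk', 'dog'] (min_width=8, slack=6)
Line 4: ['segment', 'walk'] (min_width=12, slack=2)
Line 5: ['new', 'take', 'big'] (min_width=12, slack=2)
Line 6: ['vector', 'wind'] (min_width=11, slack=3)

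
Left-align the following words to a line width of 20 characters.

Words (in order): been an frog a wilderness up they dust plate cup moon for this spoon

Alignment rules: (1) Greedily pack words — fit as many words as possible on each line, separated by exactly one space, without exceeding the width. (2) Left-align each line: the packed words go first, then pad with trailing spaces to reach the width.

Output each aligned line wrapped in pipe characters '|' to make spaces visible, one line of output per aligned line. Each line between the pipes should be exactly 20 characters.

Answer: |been an frog a      |
|wilderness up they  |
|dust plate cup moon |
|for this spoon      |

Derivation:
Line 1: ['been', 'an', 'frog', 'a'] (min_width=14, slack=6)
Line 2: ['wilderness', 'up', 'they'] (min_width=18, slack=2)
Line 3: ['dust', 'plate', 'cup', 'moon'] (min_width=19, slack=1)
Line 4: ['for', 'this', 'spoon'] (min_width=14, slack=6)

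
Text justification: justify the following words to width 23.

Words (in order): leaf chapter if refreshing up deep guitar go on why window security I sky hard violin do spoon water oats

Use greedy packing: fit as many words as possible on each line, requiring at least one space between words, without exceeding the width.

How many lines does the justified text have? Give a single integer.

Answer: 6

Derivation:
Line 1: ['leaf', 'chapter', 'if'] (min_width=15, slack=8)
Line 2: ['refreshing', 'up', 'deep'] (min_width=18, slack=5)
Line 3: ['guitar', 'go', 'on', 'why', 'window'] (min_width=23, slack=0)
Line 4: ['security', 'I', 'sky', 'hard'] (min_width=19, slack=4)
Line 5: ['violin', 'do', 'spoon', 'water'] (min_width=21, slack=2)
Line 6: ['oats'] (min_width=4, slack=19)
Total lines: 6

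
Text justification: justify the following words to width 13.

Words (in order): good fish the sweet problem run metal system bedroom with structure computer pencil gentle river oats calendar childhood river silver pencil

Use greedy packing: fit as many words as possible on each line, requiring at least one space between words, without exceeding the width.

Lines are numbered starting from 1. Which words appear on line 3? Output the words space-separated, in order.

Answer: run metal

Derivation:
Line 1: ['good', 'fish', 'the'] (min_width=13, slack=0)
Line 2: ['sweet', 'problem'] (min_width=13, slack=0)
Line 3: ['run', 'metal'] (min_width=9, slack=4)
Line 4: ['system'] (min_width=6, slack=7)
Line 5: ['bedroom', 'with'] (min_width=12, slack=1)
Line 6: ['structure'] (min_width=9, slack=4)
Line 7: ['computer'] (min_width=8, slack=5)
Line 8: ['pencil', 'gentle'] (min_width=13, slack=0)
Line 9: ['river', 'oats'] (min_width=10, slack=3)
Line 10: ['calendar'] (min_width=8, slack=5)
Line 11: ['childhood'] (min_width=9, slack=4)
Line 12: ['river', 'silver'] (min_width=12, slack=1)
Line 13: ['pencil'] (min_width=6, slack=7)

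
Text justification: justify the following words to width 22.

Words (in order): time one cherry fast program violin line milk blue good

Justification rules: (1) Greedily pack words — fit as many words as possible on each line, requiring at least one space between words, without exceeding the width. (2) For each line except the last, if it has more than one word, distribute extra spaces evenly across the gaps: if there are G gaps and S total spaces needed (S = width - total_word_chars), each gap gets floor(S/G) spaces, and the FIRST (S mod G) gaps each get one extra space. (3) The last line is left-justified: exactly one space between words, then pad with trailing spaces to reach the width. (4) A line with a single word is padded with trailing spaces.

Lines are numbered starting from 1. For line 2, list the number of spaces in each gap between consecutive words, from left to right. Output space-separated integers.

Line 1: ['time', 'one', 'cherry', 'fast'] (min_width=20, slack=2)
Line 2: ['program', 'violin', 'line'] (min_width=19, slack=3)
Line 3: ['milk', 'blue', 'good'] (min_width=14, slack=8)

Answer: 3 2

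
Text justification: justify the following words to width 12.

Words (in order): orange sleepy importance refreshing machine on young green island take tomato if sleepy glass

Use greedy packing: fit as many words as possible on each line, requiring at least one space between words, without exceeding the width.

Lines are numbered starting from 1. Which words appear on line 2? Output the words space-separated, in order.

Line 1: ['orange'] (min_width=6, slack=6)
Line 2: ['sleepy'] (min_width=6, slack=6)
Line 3: ['importance'] (min_width=10, slack=2)
Line 4: ['refreshing'] (min_width=10, slack=2)
Line 5: ['machine', 'on'] (min_width=10, slack=2)
Line 6: ['young', 'green'] (min_width=11, slack=1)
Line 7: ['island', 'take'] (min_width=11, slack=1)
Line 8: ['tomato', 'if'] (min_width=9, slack=3)
Line 9: ['sleepy', 'glass'] (min_width=12, slack=0)

Answer: sleepy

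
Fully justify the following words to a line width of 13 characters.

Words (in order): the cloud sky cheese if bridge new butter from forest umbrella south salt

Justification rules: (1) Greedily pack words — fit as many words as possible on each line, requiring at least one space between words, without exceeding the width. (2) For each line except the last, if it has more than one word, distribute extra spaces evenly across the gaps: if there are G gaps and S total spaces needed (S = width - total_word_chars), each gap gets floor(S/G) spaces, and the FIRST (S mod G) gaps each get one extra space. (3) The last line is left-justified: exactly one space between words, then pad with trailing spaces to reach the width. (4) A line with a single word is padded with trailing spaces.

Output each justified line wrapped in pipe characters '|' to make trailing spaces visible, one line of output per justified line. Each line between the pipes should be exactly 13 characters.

Answer: |the cloud sky|
|cheese     if|
|bridge    new|
|butter   from|
|forest       |
|umbrella     |
|south salt   |

Derivation:
Line 1: ['the', 'cloud', 'sky'] (min_width=13, slack=0)
Line 2: ['cheese', 'if'] (min_width=9, slack=4)
Line 3: ['bridge', 'new'] (min_width=10, slack=3)
Line 4: ['butter', 'from'] (min_width=11, slack=2)
Line 5: ['forest'] (min_width=6, slack=7)
Line 6: ['umbrella'] (min_width=8, slack=5)
Line 7: ['south', 'salt'] (min_width=10, slack=3)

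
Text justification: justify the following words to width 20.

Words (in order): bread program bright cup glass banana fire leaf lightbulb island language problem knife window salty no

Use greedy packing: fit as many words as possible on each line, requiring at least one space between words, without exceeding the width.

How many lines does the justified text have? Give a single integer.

Line 1: ['bread', 'program', 'bright'] (min_width=20, slack=0)
Line 2: ['cup', 'glass', 'banana'] (min_width=16, slack=4)
Line 3: ['fire', 'leaf', 'lightbulb'] (min_width=19, slack=1)
Line 4: ['island', 'language'] (min_width=15, slack=5)
Line 5: ['problem', 'knife', 'window'] (min_width=20, slack=0)
Line 6: ['salty', 'no'] (min_width=8, slack=12)
Total lines: 6

Answer: 6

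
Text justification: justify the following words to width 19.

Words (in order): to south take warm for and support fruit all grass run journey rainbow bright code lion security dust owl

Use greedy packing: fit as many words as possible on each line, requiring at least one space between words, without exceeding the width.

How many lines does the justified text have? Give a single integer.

Line 1: ['to', 'south', 'take', 'warm'] (min_width=18, slack=1)
Line 2: ['for', 'and', 'support'] (min_width=15, slack=4)
Line 3: ['fruit', 'all', 'grass', 'run'] (min_width=19, slack=0)
Line 4: ['journey', 'rainbow'] (min_width=15, slack=4)
Line 5: ['bright', 'code', 'lion'] (min_width=16, slack=3)
Line 6: ['security', 'dust', 'owl'] (min_width=17, slack=2)
Total lines: 6

Answer: 6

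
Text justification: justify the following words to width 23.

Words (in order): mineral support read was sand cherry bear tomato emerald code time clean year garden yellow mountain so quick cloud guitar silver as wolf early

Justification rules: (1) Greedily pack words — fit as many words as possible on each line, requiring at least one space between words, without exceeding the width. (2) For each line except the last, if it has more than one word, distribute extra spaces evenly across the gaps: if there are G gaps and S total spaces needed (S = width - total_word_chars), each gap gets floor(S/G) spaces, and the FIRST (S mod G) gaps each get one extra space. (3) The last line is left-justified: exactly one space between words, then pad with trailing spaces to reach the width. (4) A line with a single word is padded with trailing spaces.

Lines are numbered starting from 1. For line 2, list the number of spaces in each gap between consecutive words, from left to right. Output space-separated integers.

Answer: 2 2 2

Derivation:
Line 1: ['mineral', 'support', 'read'] (min_width=20, slack=3)
Line 2: ['was', 'sand', 'cherry', 'bear'] (min_width=20, slack=3)
Line 3: ['tomato', 'emerald', 'code'] (min_width=19, slack=4)
Line 4: ['time', 'clean', 'year', 'garden'] (min_width=22, slack=1)
Line 5: ['yellow', 'mountain', 'so'] (min_width=18, slack=5)
Line 6: ['quick', 'cloud', 'guitar'] (min_width=18, slack=5)
Line 7: ['silver', 'as', 'wolf', 'early'] (min_width=20, slack=3)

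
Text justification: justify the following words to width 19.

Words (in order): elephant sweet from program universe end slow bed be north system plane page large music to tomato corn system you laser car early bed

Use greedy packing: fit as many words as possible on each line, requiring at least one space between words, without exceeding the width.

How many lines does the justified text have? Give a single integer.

Answer: 8

Derivation:
Line 1: ['elephant', 'sweet', 'from'] (min_width=19, slack=0)
Line 2: ['program', 'universe'] (min_width=16, slack=3)
Line 3: ['end', 'slow', 'bed', 'be'] (min_width=15, slack=4)
Line 4: ['north', 'system', 'plane'] (min_width=18, slack=1)
Line 5: ['page', 'large', 'music', 'to'] (min_width=19, slack=0)
Line 6: ['tomato', 'corn', 'system'] (min_width=18, slack=1)
Line 7: ['you', 'laser', 'car', 'early'] (min_width=19, slack=0)
Line 8: ['bed'] (min_width=3, slack=16)
Total lines: 8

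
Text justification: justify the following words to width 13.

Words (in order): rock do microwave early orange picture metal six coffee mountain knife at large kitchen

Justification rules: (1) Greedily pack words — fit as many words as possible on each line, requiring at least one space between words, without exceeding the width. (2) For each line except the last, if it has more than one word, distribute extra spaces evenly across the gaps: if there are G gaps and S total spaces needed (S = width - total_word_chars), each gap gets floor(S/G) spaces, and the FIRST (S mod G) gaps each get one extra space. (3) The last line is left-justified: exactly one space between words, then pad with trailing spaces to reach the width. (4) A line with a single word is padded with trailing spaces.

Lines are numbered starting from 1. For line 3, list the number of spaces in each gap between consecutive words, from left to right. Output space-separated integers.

Answer: 2

Derivation:
Line 1: ['rock', 'do'] (min_width=7, slack=6)
Line 2: ['microwave'] (min_width=9, slack=4)
Line 3: ['early', 'orange'] (min_width=12, slack=1)
Line 4: ['picture', 'metal'] (min_width=13, slack=0)
Line 5: ['six', 'coffee'] (min_width=10, slack=3)
Line 6: ['mountain'] (min_width=8, slack=5)
Line 7: ['knife', 'at'] (min_width=8, slack=5)
Line 8: ['large', 'kitchen'] (min_width=13, slack=0)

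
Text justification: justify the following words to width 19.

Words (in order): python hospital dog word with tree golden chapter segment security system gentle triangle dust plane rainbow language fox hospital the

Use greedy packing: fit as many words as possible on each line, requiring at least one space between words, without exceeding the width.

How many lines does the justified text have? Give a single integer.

Line 1: ['python', 'hospital', 'dog'] (min_width=19, slack=0)
Line 2: ['word', 'with', 'tree'] (min_width=14, slack=5)
Line 3: ['golden', 'chapter'] (min_width=14, slack=5)
Line 4: ['segment', 'security'] (min_width=16, slack=3)
Line 5: ['system', 'gentle'] (min_width=13, slack=6)
Line 6: ['triangle', 'dust', 'plane'] (min_width=19, slack=0)
Line 7: ['rainbow', 'language'] (min_width=16, slack=3)
Line 8: ['fox', 'hospital', 'the'] (min_width=16, slack=3)
Total lines: 8

Answer: 8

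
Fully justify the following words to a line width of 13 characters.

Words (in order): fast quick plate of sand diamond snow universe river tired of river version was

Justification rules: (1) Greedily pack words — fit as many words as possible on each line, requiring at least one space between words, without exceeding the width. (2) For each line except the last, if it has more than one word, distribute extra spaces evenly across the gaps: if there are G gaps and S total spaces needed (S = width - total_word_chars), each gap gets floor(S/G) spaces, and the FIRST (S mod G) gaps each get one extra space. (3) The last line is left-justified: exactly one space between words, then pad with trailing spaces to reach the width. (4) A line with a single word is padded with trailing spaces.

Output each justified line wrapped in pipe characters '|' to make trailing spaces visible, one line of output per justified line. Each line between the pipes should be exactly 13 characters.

Line 1: ['fast', 'quick'] (min_width=10, slack=3)
Line 2: ['plate', 'of', 'sand'] (min_width=13, slack=0)
Line 3: ['diamond', 'snow'] (min_width=12, slack=1)
Line 4: ['universe'] (min_width=8, slack=5)
Line 5: ['river', 'tired'] (min_width=11, slack=2)
Line 6: ['of', 'river'] (min_width=8, slack=5)
Line 7: ['version', 'was'] (min_width=11, slack=2)

Answer: |fast    quick|
|plate of sand|
|diamond  snow|
|universe     |
|river   tired|
|of      river|
|version was  |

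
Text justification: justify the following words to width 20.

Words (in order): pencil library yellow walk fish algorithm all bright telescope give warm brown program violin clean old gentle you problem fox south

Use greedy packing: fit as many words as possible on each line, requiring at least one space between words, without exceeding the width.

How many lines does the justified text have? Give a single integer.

Line 1: ['pencil', 'library'] (min_width=14, slack=6)
Line 2: ['yellow', 'walk', 'fish'] (min_width=16, slack=4)
Line 3: ['algorithm', 'all', 'bright'] (min_width=20, slack=0)
Line 4: ['telescope', 'give', 'warm'] (min_width=19, slack=1)
Line 5: ['brown', 'program', 'violin'] (min_width=20, slack=0)
Line 6: ['clean', 'old', 'gentle', 'you'] (min_width=20, slack=0)
Line 7: ['problem', 'fox', 'south'] (min_width=17, slack=3)
Total lines: 7

Answer: 7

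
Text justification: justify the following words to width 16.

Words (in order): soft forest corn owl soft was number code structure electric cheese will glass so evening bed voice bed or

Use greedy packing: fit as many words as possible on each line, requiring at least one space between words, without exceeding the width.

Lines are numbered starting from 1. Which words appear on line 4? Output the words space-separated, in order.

Line 1: ['soft', 'forest', 'corn'] (min_width=16, slack=0)
Line 2: ['owl', 'soft', 'was'] (min_width=12, slack=4)
Line 3: ['number', 'code'] (min_width=11, slack=5)
Line 4: ['structure'] (min_width=9, slack=7)
Line 5: ['electric', 'cheese'] (min_width=15, slack=1)
Line 6: ['will', 'glass', 'so'] (min_width=13, slack=3)
Line 7: ['evening', 'bed'] (min_width=11, slack=5)
Line 8: ['voice', 'bed', 'or'] (min_width=12, slack=4)

Answer: structure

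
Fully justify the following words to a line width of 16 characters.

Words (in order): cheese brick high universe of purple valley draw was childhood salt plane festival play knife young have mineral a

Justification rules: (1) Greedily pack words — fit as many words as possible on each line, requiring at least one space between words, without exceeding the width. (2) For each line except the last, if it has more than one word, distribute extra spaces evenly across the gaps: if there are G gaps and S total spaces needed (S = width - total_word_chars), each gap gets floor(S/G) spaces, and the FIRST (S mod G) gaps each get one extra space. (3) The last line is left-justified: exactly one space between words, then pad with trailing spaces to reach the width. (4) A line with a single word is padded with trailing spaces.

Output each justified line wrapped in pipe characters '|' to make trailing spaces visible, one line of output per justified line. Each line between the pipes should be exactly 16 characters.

Line 1: ['cheese', 'brick'] (min_width=12, slack=4)
Line 2: ['high', 'universe', 'of'] (min_width=16, slack=0)
Line 3: ['purple', 'valley'] (min_width=13, slack=3)
Line 4: ['draw', 'was'] (min_width=8, slack=8)
Line 5: ['childhood', 'salt'] (min_width=14, slack=2)
Line 6: ['plane', 'festival'] (min_width=14, slack=2)
Line 7: ['play', 'knife', 'young'] (min_width=16, slack=0)
Line 8: ['have', 'mineral', 'a'] (min_width=14, slack=2)

Answer: |cheese     brick|
|high universe of|
|purple    valley|
|draw         was|
|childhood   salt|
|plane   festival|
|play knife young|
|have mineral a  |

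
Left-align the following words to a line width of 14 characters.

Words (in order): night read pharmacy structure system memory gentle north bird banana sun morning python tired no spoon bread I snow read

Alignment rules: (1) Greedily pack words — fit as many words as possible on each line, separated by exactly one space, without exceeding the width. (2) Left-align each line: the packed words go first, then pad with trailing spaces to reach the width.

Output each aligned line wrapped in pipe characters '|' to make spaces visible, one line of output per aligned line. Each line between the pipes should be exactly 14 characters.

Answer: |night read    |
|pharmacy      |
|structure     |
|system memory |
|gentle north  |
|bird banana   |
|sun morning   |
|python tired  |
|no spoon bread|
|I snow read   |

Derivation:
Line 1: ['night', 'read'] (min_width=10, slack=4)
Line 2: ['pharmacy'] (min_width=8, slack=6)
Line 3: ['structure'] (min_width=9, slack=5)
Line 4: ['system', 'memory'] (min_width=13, slack=1)
Line 5: ['gentle', 'north'] (min_width=12, slack=2)
Line 6: ['bird', 'banana'] (min_width=11, slack=3)
Line 7: ['sun', 'morning'] (min_width=11, slack=3)
Line 8: ['python', 'tired'] (min_width=12, slack=2)
Line 9: ['no', 'spoon', 'bread'] (min_width=14, slack=0)
Line 10: ['I', 'snow', 'read'] (min_width=11, slack=3)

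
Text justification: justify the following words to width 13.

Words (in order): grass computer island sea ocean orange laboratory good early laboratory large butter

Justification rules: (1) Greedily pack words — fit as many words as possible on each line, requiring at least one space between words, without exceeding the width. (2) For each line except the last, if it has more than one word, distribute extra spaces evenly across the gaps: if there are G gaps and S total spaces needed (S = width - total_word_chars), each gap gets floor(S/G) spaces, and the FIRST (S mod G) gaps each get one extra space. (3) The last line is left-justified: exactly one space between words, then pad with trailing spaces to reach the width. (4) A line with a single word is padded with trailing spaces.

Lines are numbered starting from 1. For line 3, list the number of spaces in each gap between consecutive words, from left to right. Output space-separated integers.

Line 1: ['grass'] (min_width=5, slack=8)
Line 2: ['computer'] (min_width=8, slack=5)
Line 3: ['island', 'sea'] (min_width=10, slack=3)
Line 4: ['ocean', 'orange'] (min_width=12, slack=1)
Line 5: ['laboratory'] (min_width=10, slack=3)
Line 6: ['good', 'early'] (min_width=10, slack=3)
Line 7: ['laboratory'] (min_width=10, slack=3)
Line 8: ['large', 'butter'] (min_width=12, slack=1)

Answer: 4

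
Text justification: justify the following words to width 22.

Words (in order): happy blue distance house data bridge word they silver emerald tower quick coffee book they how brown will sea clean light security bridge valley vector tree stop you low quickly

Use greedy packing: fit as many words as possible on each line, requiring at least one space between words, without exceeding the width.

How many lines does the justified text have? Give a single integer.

Answer: 9

Derivation:
Line 1: ['happy', 'blue', 'distance'] (min_width=19, slack=3)
Line 2: ['house', 'data', 'bridge', 'word'] (min_width=22, slack=0)
Line 3: ['they', 'silver', 'emerald'] (min_width=19, slack=3)
Line 4: ['tower', 'quick', 'coffee'] (min_width=18, slack=4)
Line 5: ['book', 'they', 'how', 'brown'] (min_width=19, slack=3)
Line 6: ['will', 'sea', 'clean', 'light'] (min_width=20, slack=2)
Line 7: ['security', 'bridge', 'valley'] (min_width=22, slack=0)
Line 8: ['vector', 'tree', 'stop', 'you'] (min_width=20, slack=2)
Line 9: ['low', 'quickly'] (min_width=11, slack=11)
Total lines: 9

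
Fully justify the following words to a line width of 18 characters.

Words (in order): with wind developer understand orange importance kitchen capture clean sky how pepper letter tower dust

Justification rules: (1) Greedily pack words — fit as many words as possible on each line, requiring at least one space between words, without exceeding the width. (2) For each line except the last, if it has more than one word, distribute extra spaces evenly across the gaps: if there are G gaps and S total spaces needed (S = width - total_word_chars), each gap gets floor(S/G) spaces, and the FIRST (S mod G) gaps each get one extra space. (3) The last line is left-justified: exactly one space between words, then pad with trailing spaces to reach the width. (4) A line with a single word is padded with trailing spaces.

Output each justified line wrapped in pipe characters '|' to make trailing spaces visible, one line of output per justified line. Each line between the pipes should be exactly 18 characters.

Answer: |with          wind|
|developer         |
|understand  orange|
|importance kitchen|
|capture  clean sky|
|how  pepper letter|
|tower dust        |

Derivation:
Line 1: ['with', 'wind'] (min_width=9, slack=9)
Line 2: ['developer'] (min_width=9, slack=9)
Line 3: ['understand', 'orange'] (min_width=17, slack=1)
Line 4: ['importance', 'kitchen'] (min_width=18, slack=0)
Line 5: ['capture', 'clean', 'sky'] (min_width=17, slack=1)
Line 6: ['how', 'pepper', 'letter'] (min_width=17, slack=1)
Line 7: ['tower', 'dust'] (min_width=10, slack=8)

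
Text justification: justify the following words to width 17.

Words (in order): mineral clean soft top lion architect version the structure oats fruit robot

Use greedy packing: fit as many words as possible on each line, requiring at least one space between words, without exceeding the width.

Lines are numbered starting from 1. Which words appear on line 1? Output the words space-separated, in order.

Answer: mineral clean

Derivation:
Line 1: ['mineral', 'clean'] (min_width=13, slack=4)
Line 2: ['soft', 'top', 'lion'] (min_width=13, slack=4)
Line 3: ['architect', 'version'] (min_width=17, slack=0)
Line 4: ['the', 'structure'] (min_width=13, slack=4)
Line 5: ['oats', 'fruit', 'robot'] (min_width=16, slack=1)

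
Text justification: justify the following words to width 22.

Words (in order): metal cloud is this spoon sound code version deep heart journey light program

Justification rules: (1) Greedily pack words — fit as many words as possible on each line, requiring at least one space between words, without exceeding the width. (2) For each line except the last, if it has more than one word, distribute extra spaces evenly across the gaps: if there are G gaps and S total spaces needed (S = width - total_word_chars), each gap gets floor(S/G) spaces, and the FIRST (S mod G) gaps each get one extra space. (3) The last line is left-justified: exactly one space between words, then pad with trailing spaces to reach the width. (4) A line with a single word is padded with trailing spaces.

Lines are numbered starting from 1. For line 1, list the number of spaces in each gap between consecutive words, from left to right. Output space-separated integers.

Answer: 2 2 2

Derivation:
Line 1: ['metal', 'cloud', 'is', 'this'] (min_width=19, slack=3)
Line 2: ['spoon', 'sound', 'code'] (min_width=16, slack=6)
Line 3: ['version', 'deep', 'heart'] (min_width=18, slack=4)
Line 4: ['journey', 'light', 'program'] (min_width=21, slack=1)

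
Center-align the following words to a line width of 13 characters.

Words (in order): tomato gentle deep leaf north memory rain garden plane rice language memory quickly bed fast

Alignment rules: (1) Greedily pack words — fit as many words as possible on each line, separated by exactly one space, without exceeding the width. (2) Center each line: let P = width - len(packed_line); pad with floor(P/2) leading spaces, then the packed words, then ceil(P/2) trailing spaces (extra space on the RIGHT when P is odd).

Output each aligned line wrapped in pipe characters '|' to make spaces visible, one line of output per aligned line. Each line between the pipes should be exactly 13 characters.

Answer: |tomato gentle|
|  deep leaf  |
|north memory |
| rain garden |
| plane rice  |
|  language   |
|   memory    |
| quickly bed |
|    fast     |

Derivation:
Line 1: ['tomato', 'gentle'] (min_width=13, slack=0)
Line 2: ['deep', 'leaf'] (min_width=9, slack=4)
Line 3: ['north', 'memory'] (min_width=12, slack=1)
Line 4: ['rain', 'garden'] (min_width=11, slack=2)
Line 5: ['plane', 'rice'] (min_width=10, slack=3)
Line 6: ['language'] (min_width=8, slack=5)
Line 7: ['memory'] (min_width=6, slack=7)
Line 8: ['quickly', 'bed'] (min_width=11, slack=2)
Line 9: ['fast'] (min_width=4, slack=9)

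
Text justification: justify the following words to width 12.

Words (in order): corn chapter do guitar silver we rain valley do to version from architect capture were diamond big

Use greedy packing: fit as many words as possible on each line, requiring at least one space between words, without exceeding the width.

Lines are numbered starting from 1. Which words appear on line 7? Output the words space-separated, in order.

Answer: architect

Derivation:
Line 1: ['corn', 'chapter'] (min_width=12, slack=0)
Line 2: ['do', 'guitar'] (min_width=9, slack=3)
Line 3: ['silver', 'we'] (min_width=9, slack=3)
Line 4: ['rain', 'valley'] (min_width=11, slack=1)
Line 5: ['do', 'to'] (min_width=5, slack=7)
Line 6: ['version', 'from'] (min_width=12, slack=0)
Line 7: ['architect'] (min_width=9, slack=3)
Line 8: ['capture', 'were'] (min_width=12, slack=0)
Line 9: ['diamond', 'big'] (min_width=11, slack=1)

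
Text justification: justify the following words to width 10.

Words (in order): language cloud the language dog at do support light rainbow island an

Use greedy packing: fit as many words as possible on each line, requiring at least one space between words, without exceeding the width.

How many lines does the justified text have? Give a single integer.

Line 1: ['language'] (min_width=8, slack=2)
Line 2: ['cloud', 'the'] (min_width=9, slack=1)
Line 3: ['language'] (min_width=8, slack=2)
Line 4: ['dog', 'at', 'do'] (min_width=9, slack=1)
Line 5: ['support'] (min_width=7, slack=3)
Line 6: ['light'] (min_width=5, slack=5)
Line 7: ['rainbow'] (min_width=7, slack=3)
Line 8: ['island', 'an'] (min_width=9, slack=1)
Total lines: 8

Answer: 8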